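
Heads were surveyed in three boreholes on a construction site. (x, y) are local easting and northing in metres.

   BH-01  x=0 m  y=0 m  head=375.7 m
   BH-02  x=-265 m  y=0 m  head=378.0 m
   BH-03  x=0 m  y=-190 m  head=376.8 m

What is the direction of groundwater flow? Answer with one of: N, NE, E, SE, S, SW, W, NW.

∂h/∂x = (378.0 − 375.7) / (-265 − 0) = -0.008679
∂h/∂y = (376.8 − 375.7) / (-190 − 0) = -0.005789
Flow = −∇h = (+0.008679 east, +0.005789 north), which points northeast.

NE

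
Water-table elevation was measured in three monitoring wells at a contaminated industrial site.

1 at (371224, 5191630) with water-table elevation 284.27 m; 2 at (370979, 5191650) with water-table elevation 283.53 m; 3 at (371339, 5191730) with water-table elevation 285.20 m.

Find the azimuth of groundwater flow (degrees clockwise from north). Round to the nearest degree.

213°

Three-point gradient (reference 1): Δ to 2 = (-245, 20, -0.74), Δ to 3 = (115, 100, +0.93).
∂h/∂x = +0.003455, ∂h/∂y = +0.005326 (det = -26800).
Flow direction (−∇h) has components (-0.003455 E, -0.005326 N).
Azimuth = atan2(E, N) = atan2(-0.003455, -0.005326) = 213.0° ≈ 213°.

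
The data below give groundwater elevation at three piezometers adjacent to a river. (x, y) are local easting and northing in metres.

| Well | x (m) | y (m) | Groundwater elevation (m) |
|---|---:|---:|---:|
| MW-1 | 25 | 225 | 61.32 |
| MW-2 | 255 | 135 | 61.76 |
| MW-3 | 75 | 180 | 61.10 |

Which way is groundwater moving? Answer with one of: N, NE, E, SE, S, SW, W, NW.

SW

Taking MW-1 as reference: MW-2−MW-1 = (230, -90, +0.44); MW-3−MW-1 = (50, -45, -0.22).
Solve a·Δx + b·Δy = Δh: det = 230·(-45) − 50·(-90) = -5850.
∂h/∂x = [(+0.44)·(-45) − (-0.22)·(-90)] / -5850 = +0.006769
∂h/∂y = [230·(-0.22) − 50·(+0.44)] / -5850 = +0.01241
Flow = −∇h = (-0.006769 east, -0.01241 north), which points southwest.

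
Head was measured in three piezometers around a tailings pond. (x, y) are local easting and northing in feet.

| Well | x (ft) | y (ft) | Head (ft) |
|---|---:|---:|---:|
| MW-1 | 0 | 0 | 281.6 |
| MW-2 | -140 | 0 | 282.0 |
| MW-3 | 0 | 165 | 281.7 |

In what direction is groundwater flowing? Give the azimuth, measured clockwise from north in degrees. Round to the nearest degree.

∂h/∂x = (282.0 − 281.6) / (-140 − 0) = -0.002857
∂h/∂y = (281.7 − 281.6) / (165 − 0) = +0.0006061
Flow direction (−∇h) has components (+0.002857 E, -0.0006061 N).
Azimuth = atan2(E, N) = atan2(+0.002857, -0.0006061) = 102.0° ≈ 102°.

102°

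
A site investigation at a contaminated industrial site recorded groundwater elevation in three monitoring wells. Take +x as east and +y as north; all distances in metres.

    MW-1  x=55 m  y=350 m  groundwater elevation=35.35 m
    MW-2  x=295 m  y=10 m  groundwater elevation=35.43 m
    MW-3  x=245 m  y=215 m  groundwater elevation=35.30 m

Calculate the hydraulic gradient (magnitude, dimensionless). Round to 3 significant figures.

0.00121

With h = a·x + b·y + c and MW-1 as origin, the differences give:
  240·a + (-340)·b = +0.08
  190·a + (-135)·b = -0.05
Eliminate b (×(-135) and ×(-340), subtract): 32200·a = -27.800 → a = ∂h/∂x = -0.0008634
Back-substitute: b = ∂h/∂y = -0.0008447.
|∇h| = √(-0.0008634² + -0.0008447²) = 0.001208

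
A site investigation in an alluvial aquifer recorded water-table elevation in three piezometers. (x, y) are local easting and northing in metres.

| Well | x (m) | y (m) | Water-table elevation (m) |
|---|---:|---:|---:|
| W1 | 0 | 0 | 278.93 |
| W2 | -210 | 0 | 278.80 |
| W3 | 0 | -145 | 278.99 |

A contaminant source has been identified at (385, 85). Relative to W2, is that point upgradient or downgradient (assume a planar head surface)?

upgradient

∂h/∂x = (278.80 − 278.93) / (-210 − 0) = +0.0006190
∂h/∂y = (278.99 − 278.93) / (-145 − 0) = -0.0004138
Head at (385, 85) = 278.93 + (+0.0006190)·(385) + (-0.0004138)·(85) = 279.13 m.
That is higher than the 278.80 m at W2, so the point is upgradient.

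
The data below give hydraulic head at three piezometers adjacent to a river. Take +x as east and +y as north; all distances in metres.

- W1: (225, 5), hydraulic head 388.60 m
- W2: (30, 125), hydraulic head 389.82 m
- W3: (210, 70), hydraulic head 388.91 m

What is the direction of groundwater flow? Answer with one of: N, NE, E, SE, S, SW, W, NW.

Differences from W1: to W2 (Δx, Δy, Δh) = (-195, 120, +1.22); to W3 = (-15, 65, +0.31).
Solve a·Δx + b·Δy = Δh: det = (-195)·65 − (-15)·120 = -10875.
∂h/∂x = [(+1.22)·65 − (+0.31)·120] / -10875 = -0.003871
∂h/∂y = [(-195)·(+0.31) − (-15)·(+1.22)] / -10875 = +0.003876
Flow = −∇h = (+0.003871 east, -0.003876 north), which points southeast.

SE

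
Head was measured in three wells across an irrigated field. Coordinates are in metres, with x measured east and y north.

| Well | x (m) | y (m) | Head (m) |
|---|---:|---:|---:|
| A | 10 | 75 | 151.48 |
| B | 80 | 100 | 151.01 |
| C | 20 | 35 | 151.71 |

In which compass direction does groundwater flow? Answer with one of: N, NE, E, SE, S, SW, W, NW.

Differences from A: to B (Δx, Δy, Δh) = (70, 25, -0.47); to C = (10, -40, +0.23).
Solve a·Δx + b·Δy = Δh: det = 70·(-40) − 10·25 = -3050.
∂h/∂x = [(-0.47)·(-40) − (+0.23)·25] / -3050 = -0.004279
∂h/∂y = [70·(+0.23) − 10·(-0.47)] / -3050 = -0.006820
Flow = −∇h = (+0.004279 east, +0.006820 north), which points northeast.

NE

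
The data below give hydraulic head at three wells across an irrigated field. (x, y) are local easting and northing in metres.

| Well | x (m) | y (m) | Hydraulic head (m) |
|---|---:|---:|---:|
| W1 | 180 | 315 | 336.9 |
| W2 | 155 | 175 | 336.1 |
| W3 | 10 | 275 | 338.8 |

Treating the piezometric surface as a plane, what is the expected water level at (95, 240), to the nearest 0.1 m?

With h = a·x + b·y + c and W1 as origin, the differences give:
  (-25)·a + (-140)·b = -0.8
  (-170)·a + (-40)·b = +1.9
Eliminate b (×(-40) and ×(-140), subtract): -22800·a = 298.00 → a = ∂h/∂x = -0.01307
Back-substitute: b = ∂h/∂y = +0.008048.
h(95, 240) = 336.9 + (-0.01307)·(-85) + (+0.008048)·(-75) = 336.9 +1.111 -0.604 = 337.407 m.

337.4 m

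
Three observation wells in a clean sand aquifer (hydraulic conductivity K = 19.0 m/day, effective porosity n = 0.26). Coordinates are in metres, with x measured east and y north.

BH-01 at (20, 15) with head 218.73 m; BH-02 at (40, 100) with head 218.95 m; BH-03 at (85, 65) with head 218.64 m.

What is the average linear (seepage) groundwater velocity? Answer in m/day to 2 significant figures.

0.40 m/day

Taking BH-01 as reference: BH-02−BH-01 = (20, 85, +0.22); BH-03−BH-01 = (65, 50, -0.09).
Solve a·Δx + b·Δy = Δh: det = 20·50 − 65·85 = -4525.
∂h/∂x = [(+0.22)·50 − (-0.09)·85] / -4525 = -0.004122
∂h/∂y = [20·(-0.09) − 65·(+0.22)] / -4525 = +0.003558
|∇h| = √(-0.004122² + 0.003558²) = 0.005445
Seepage velocity v = K·i/n = 19.0 × 0.005445 / 0.26 = 0.3979 m/day.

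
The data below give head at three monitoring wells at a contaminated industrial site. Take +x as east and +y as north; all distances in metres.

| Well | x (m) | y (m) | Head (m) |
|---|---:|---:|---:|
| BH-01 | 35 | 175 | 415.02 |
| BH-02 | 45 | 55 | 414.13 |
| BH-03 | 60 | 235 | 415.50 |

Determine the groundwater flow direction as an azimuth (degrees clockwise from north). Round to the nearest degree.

Taking BH-01 as reference: BH-02−BH-01 = (10, -120, -0.89); BH-03−BH-01 = (25, 60, +0.48).
Determinant of the coordinate differences = 10·60 − 25·(-120) = 3600.
∂h/∂x = [(-0.89)·60 − (+0.48)·(-120)] / 3600 = +0.001167
∂h/∂y = [10·(+0.48) − 25·(-0.89)] / 3600 = +0.007514
Flow direction (−∇h) has components (-0.001167 E, -0.007514 N).
Azimuth = atan2(E, N) = atan2(-0.001167, -0.007514) = 188.8° ≈ 189°.

189°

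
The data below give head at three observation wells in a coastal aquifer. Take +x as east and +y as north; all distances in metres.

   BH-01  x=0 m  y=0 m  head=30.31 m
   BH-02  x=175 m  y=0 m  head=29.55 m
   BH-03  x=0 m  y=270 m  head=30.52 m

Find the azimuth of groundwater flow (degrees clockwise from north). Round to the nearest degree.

∂h/∂x = (29.55 − 30.31) / (175 − 0) = -0.004343
∂h/∂y = (30.52 − 30.31) / (270 − 0) = +0.0007778
Flow direction (−∇h) has components (+0.004343 E, -0.0007778 N).
Azimuth = atan2(E, N) = atan2(+0.004343, -0.0007778) = 100.2° ≈ 100°.

100°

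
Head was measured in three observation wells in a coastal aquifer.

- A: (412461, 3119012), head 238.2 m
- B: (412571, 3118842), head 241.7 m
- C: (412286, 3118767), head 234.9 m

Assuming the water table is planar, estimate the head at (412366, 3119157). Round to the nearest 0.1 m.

Three-point gradient (reference A): Δ to B = (110, -170, +3.5), Δ to C = (-175, -245, -3.3).
∂h/∂x = +0.02502, ∂h/∂y = -0.004400 (det = -56700).
h(412366, 3119157) = 238.2 + (+0.02502)·(-95) + (-0.004400)·(145) = 238.2 -2.377 -0.638 = 235.185 m.

235.2 m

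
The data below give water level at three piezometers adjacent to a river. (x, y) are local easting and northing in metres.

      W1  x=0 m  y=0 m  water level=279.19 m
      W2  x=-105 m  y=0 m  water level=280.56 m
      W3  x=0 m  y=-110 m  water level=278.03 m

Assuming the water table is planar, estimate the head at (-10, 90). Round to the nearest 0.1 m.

∂h/∂x = (280.56 − 279.19) / (-105 − 0) = -0.01305
∂h/∂y = (278.03 − 279.19) / (-110 − 0) = +0.01055
h(-10, 90) = 279.19 + (-0.01305)·(-10) + (+0.01055)·(90) = 279.19 +0.130 +0.949 = 280.270 m.

280.3 m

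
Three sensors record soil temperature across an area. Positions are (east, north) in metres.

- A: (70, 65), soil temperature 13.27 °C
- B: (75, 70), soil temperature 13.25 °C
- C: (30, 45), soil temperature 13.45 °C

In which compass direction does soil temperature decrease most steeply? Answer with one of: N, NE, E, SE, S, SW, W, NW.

E

Three-point gradient (reference A): Δ to B = (5, 5, -0.02), Δ to C = (-40, -20, +0.18).
∂T/∂x = -0.005000, ∂T/∂y = +0.001000 (det = 100).
Steepest decrease is along −∇f = (+0.005000 E, -0.001000 N) → east.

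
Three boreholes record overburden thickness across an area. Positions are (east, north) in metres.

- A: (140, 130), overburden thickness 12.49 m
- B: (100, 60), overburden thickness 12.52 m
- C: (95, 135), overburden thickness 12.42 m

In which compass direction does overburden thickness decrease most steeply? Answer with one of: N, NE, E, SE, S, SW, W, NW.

Differences from A: to B (Δx, Δy, Δh) = (-40, -70, +0.03); to C = (-45, 5, -0.07).
Solve a·Δx + b·Δy = Δd: det = (-40)·5 − (-45)·(-70) = -3350.
∂d/∂x = [(+0.03)·5 − (-0.07)·(-70)] / -3350 = +0.001418
∂d/∂y = [(-40)·(-0.07) − (-45)·(+0.03)] / -3350 = -0.001239
Steepest decrease is along −∇f = (-0.001418 E, +0.001239 N) → northwest.

NW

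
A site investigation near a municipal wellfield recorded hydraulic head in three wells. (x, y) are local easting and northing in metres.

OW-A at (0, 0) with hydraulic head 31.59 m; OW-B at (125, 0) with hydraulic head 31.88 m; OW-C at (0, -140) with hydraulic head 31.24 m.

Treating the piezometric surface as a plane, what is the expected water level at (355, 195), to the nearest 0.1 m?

∂h/∂x = (31.88 − 31.59) / (125 − 0) = +0.002320
∂h/∂y = (31.24 − 31.59) / (-140 − 0) = +0.002500
h(355, 195) = 31.59 + (+0.002320)·(355) + (+0.002500)·(195) = 31.59 +0.824 +0.488 = 32.901 m.

32.9 m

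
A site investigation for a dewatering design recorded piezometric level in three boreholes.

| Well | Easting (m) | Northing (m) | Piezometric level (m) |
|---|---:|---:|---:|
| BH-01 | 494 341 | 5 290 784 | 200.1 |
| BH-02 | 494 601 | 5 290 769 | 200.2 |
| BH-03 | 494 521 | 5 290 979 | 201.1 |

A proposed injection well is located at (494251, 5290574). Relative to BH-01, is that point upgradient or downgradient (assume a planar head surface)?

downgradient

Differences from BH-01: to BH-02 (Δx, Δy, Δh) = (260, -15, +0.1); to BH-03 = (180, 195, +1.0).
Determinant of the coordinate differences = 260·195 − 180·(-15) = 53400.
∂h/∂x = [(+0.1)·195 − (+1.0)·(-15)] / 53400 = +0.0006461
∂h/∂y = [260·(+1.0) − 180·(+0.1)] / 53400 = +0.004532
Head at (494251, 5290574) = 200.1 + (+0.0006461)·(-90) + (+0.004532)·(-210) = 199.09 m.
That is lower than the 200.1 m at BH-01, so the point is downgradient.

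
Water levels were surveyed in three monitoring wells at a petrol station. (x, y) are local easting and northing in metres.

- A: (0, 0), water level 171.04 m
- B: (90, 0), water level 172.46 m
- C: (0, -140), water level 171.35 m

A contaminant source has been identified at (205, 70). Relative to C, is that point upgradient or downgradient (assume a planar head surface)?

upgradient

∂h/∂x = (172.46 − 171.04) / (90 − 0) = +0.01578
∂h/∂y = (171.35 − 171.04) / (-140 − 0) = -0.002214
Head at (205, 70) = 171.04 + (+0.01578)·(205) + (-0.002214)·(70) = 174.12 m.
That is higher than the 171.35 m at C, so the point is upgradient.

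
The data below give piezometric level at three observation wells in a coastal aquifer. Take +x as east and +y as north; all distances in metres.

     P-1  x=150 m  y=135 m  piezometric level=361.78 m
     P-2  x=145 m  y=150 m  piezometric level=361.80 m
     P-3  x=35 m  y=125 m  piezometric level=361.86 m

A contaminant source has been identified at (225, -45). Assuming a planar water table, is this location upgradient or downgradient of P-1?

Differences from P-1: to P-2 (Δx, Δy, Δh) = (-5, 15, +0.02); to P-3 = (-115, -10, +0.08).
Determinant of the coordinate differences = (-5)·(-10) − (-115)·15 = 1775.
∂h/∂x = [(+0.02)·(-10) − (+0.08)·15] / 1775 = -0.0007887
∂h/∂y = [(-5)·(+0.08) − (-115)·(+0.02)] / 1775 = +0.001070
Head at (225, -45) = 361.78 + (-0.0007887)·(75) + (+0.001070)·(-180) = 361.53 m.
That is lower than the 361.78 m at P-1, so the point is downgradient.

downgradient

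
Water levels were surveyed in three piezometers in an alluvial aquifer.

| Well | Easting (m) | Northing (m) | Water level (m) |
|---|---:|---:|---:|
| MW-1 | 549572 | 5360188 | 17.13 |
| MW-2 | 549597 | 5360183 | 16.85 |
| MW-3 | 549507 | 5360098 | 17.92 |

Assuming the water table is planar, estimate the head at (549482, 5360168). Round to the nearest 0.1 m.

Three-point gradient (reference MW-1): Δ to MW-2 = (25, -5, -0.28), Δ to MW-3 = (-65, -90, +0.79).
∂h/∂x = -0.01132, ∂h/∂y = -0.0006019 (det = -2575).
h(549482, 5360168) = 17.13 + (-0.01132)·(-90) + (-0.0006019)·(-20) = 17.13 +1.019 +0.012 = 18.161 m.

18.2 m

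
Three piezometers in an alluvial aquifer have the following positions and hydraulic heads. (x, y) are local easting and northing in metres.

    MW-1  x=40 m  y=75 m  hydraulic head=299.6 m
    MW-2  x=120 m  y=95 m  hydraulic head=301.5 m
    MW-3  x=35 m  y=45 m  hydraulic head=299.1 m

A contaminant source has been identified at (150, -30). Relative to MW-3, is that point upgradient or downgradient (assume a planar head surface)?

upgradient

With h = a·x + b·y + c and MW-1 as origin, the differences give:
  80·a + 20·b = +1.9
  (-5)·a + (-30)·b = -0.5
Eliminate b (×(-30) and ×20, subtract): -2300·a = -47.00 → a = ∂h/∂x = +0.02043
Back-substitute: b = ∂h/∂y = +0.01326.
Head at (150, -30) = 299.6 + (+0.02043)·(110) + (+0.01326)·(-105) = 300.46 m.
That is higher than the 299.1 m at MW-3, so the point is upgradient.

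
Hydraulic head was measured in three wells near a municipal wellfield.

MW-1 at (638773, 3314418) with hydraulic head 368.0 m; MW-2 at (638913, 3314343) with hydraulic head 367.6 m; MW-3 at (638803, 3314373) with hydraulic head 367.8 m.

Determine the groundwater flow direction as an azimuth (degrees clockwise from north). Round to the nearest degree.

169°

Taking MW-1 as reference: MW-2−MW-1 = (140, -75, -0.4); MW-3−MW-1 = (30, -45, -0.2).
Solve a·Δx + b·Δy = Δh: det = 140·(-45) − 30·(-75) = -4050.
∂h/∂x = [(-0.4)·(-45) − (-0.2)·(-75)] / -4050 = -0.0007407
∂h/∂y = [140·(-0.2) − 30·(-0.4)] / -4050 = +0.003951
Flow direction (−∇h) has components (+0.0007407 E, -0.003951 N).
Azimuth = atan2(E, N) = atan2(+0.0007407, -0.003951) = 169.4° ≈ 169°.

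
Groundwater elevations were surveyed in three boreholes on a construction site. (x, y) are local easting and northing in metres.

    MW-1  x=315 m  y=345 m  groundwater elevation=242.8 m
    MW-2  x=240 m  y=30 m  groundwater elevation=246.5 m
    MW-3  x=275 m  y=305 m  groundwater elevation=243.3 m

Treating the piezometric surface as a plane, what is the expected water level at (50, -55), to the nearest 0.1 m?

247.7 m

Differences from MW-1: to MW-2 (Δx, Δy, Δh) = (-75, -315, +3.7); to MW-3 = (-40, -40, +0.5).
Determinant of the coordinate differences = (-75)·(-40) − (-40)·(-315) = -9600.
∂h/∂x = [(+3.7)·(-40) − (+0.5)·(-315)] / -9600 = -0.0009896
∂h/∂y = [(-75)·(+0.5) − (-40)·(+3.7)] / -9600 = -0.01151
h(50, -55) = 242.8 + (-0.0009896)·(-265) + (-0.01151)·(-400) = 242.8 +0.262 +4.604 = 247.666 m.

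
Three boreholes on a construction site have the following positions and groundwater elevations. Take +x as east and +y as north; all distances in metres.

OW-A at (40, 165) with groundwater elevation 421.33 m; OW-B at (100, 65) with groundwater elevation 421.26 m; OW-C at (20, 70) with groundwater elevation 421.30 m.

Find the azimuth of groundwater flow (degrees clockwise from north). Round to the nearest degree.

With h = a·x + b·y + c and OW-A as origin, the differences give:
  60·a + (-100)·b = -0.07
  (-20)·a + (-95)·b = -0.03
Eliminate b (×(-95) and ×(-100), subtract): -7700·a = 3.650 → a = ∂h/∂x = -0.0004740
Back-substitute: b = ∂h/∂y = +0.0004156.
Flow direction (−∇h) has components (+0.0004740 E, -0.0004156 N).
Azimuth = atan2(E, N) = atan2(+0.0004740, -0.0004156) = 131.2° ≈ 131°.

131°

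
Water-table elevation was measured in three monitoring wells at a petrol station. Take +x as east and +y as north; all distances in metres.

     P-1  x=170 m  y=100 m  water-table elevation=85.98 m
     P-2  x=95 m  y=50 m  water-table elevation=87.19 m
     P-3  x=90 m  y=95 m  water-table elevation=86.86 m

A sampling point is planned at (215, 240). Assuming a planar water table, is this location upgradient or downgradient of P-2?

With h = a·x + b·y + c and P-1 as origin, the differences give:
  (-75)·a + (-50)·b = +1.21
  (-80)·a + (-5)·b = +0.88
Eliminate b (×(-5) and ×(-50), subtract): -3625·a = 37.950 → a = ∂h/∂x = -0.01047
Back-substitute: b = ∂h/∂y = -0.008497.
Head at (215, 240) = 85.98 + (-0.01047)·(45) + (-0.008497)·(140) = 84.32 m.
That is lower than the 87.19 m at P-2, so the point is downgradient.

downgradient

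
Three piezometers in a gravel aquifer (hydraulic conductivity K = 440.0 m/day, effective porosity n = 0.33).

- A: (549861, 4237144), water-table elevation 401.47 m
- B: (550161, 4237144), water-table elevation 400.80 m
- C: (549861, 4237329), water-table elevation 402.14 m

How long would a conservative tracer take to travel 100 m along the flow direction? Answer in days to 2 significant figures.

18 days

∂h/∂x = (400.80 − 401.47) / (550161 − 549861) = -0.002233
∂h/∂y = (402.14 − 401.47) / (4237329 − 4237144) = +0.003622
|∇h| = √(-0.002233² + 0.003622²) = 0.004255
Seepage velocity v = K·i/n = 440.0 × 0.004255 / 0.33 = 5.673 m/day.
t = 100 / 5.673 = 17.63 days.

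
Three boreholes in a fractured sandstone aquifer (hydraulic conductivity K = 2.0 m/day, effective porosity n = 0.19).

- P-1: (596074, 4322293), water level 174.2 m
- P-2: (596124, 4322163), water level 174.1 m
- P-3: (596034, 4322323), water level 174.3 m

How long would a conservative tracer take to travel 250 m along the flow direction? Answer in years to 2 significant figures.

24 years

Taking P-1 as reference: P-2−P-1 = (50, -130, -0.1); P-3−P-1 = (-40, 30, +0.1).
Solve a·Δx + b·Δy = Δh: det = 50·30 − (-40)·(-130) = -3700.
∂h/∂x = [(-0.1)·30 − (+0.1)·(-130)] / -3700 = -0.002703
∂h/∂y = [50·(+0.1) − (-40)·(-0.1)] / -3700 = -0.0002703
|∇h| = √(-0.002703² + -0.0002703²) = 0.002716
Seepage velocity v = K·i/n = 2.0 × 0.002716 / 0.19 = 0.02859 m/day.
t = 250 / 0.02859 = 8744 days = 23.9 years.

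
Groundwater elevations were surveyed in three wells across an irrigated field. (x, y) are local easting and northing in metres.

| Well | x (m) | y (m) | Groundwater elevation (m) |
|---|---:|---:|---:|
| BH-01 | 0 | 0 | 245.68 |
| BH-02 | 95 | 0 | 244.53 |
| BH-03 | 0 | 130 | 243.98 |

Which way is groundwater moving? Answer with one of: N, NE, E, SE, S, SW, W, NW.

NE

∂h/∂x = (244.53 − 245.68) / (95 − 0) = -0.01211
∂h/∂y = (243.98 − 245.68) / (130 − 0) = -0.01308
Flow = −∇h = (+0.01211 east, +0.01308 north), which points northeast.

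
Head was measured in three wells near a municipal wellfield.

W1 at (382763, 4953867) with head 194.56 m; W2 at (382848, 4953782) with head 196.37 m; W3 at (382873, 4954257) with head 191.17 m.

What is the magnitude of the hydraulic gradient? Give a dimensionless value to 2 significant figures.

0.015

With h = a·x + b·y + c and W1 as origin, the differences give:
  85·a + (-85)·b = +1.81
  110·a + 390·b = -3.39
Eliminate b (×390 and ×(-85), subtract): 42500·a = 417.750 → a = ∂h/∂x = +0.009829
Back-substitute: b = ∂h/∂y = -0.01146.
|∇h| = √(0.009829² + -0.01146²) = 0.0151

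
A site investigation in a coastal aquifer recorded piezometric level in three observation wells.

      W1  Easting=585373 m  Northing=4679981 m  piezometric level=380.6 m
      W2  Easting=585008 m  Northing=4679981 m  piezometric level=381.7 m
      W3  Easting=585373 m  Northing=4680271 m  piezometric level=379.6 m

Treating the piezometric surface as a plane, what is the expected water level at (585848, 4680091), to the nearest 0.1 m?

∂h/∂x = (381.7 − 380.6) / (585008 − 585373) = -0.003014
∂h/∂y = (379.6 − 380.6) / (4680271 − 4679981) = -0.003448
h(585848, 4680091) = 380.6 + (-0.003014)·(475) + (-0.003448)·(110) = 380.6 -1.432 -0.379 = 378.789 m.

378.8 m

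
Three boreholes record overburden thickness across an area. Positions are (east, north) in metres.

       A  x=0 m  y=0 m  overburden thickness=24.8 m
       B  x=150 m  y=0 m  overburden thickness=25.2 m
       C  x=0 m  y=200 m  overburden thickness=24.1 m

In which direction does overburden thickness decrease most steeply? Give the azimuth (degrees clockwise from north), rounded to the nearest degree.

∂d/∂x = (25.2 − 24.8) / (150 − 0) = +0.002667
∂d/∂y = (24.1 − 24.8) / (200 − 0) = -0.003500
Steepest decrease is along −∇f: components (-0.002667 E, +0.003500 N).
Azimuth = atan2(-0.002667, +0.003500) = 322.7° ≈ 323°.

323°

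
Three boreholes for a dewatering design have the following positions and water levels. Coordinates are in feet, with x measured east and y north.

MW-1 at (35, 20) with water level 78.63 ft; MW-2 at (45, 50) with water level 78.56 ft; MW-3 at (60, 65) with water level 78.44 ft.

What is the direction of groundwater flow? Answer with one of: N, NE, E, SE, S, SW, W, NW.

E

Differences from MW-1: to MW-2 (Δx, Δy, Δh) = (10, 30, -0.07); to MW-3 = (25, 45, -0.19).
Determinant of the coordinate differences = 10·45 − 25·30 = -300.
∂h/∂x = [(-0.07)·45 − (-0.19)·30] / -300 = -0.008500
∂h/∂y = [10·(-0.19) − 25·(-0.07)] / -300 = +0.0005000
Flow = −∇h = (+0.008500 east, -0.0005000 north), which points east.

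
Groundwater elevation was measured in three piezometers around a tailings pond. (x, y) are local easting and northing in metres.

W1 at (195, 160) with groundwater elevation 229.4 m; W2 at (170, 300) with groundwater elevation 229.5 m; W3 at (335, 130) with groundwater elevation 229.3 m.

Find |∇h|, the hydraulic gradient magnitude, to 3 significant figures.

0.000844

Differences from W1: to W2 (Δx, Δy, Δh) = (-25, 140, +0.1); to W3 = (140, -30, -0.1).
Determinant of the coordinate differences = (-25)·(-30) − 140·140 = -18850.
∂h/∂x = [(+0.1)·(-30) − (-0.1)·140] / -18850 = -0.0005836
∂h/∂y = [(-25)·(-0.1) − 140·(+0.1)] / -18850 = +0.0006101
|∇h| = √(-0.0005836² + 0.0006101²) = 0.0008443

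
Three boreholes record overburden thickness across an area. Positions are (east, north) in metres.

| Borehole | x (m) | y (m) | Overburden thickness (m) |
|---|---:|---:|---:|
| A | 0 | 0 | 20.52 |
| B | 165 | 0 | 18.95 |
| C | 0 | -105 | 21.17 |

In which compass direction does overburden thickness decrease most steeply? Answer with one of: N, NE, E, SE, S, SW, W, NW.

NE

∂d/∂x = (18.95 − 20.52) / (165 − 0) = -0.009515
∂d/∂y = (21.17 − 20.52) / (-105 − 0) = -0.006190
Steepest decrease is along −∇f = (+0.009515 E, +0.006190 N) → northeast.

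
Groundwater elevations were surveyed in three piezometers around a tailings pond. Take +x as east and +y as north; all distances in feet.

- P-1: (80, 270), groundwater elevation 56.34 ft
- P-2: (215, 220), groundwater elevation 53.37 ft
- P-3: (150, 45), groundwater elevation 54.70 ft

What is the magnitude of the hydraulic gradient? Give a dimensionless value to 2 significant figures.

0.022

With h = a·x + b·y + c and P-1 as origin, the differences give:
  135·a + (-50)·b = -2.97
  70·a + (-225)·b = -1.64
Eliminate b (×(-225) and ×(-50), subtract): -26875·a = 586.250 → a = ∂h/∂x = -0.02181
Back-substitute: b = ∂h/∂y = +0.0005023.
|∇h| = √(-0.02181² + 0.0005023²) = 0.02182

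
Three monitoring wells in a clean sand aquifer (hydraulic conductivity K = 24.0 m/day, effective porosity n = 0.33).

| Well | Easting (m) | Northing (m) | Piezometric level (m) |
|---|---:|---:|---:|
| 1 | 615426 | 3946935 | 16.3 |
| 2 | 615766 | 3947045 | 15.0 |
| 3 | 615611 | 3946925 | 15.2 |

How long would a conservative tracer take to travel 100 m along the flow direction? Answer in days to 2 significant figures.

Differences from 1: to 2 (Δx, Δy, Δh) = (340, 110, -1.3); to 3 = (185, -10, -1.1).
Determinant of the coordinate differences = 340·(-10) − 185·110 = -23750.
∂h/∂x = [(-1.3)·(-10) − (-1.1)·110] / -23750 = -0.005642
∂h/∂y = [340·(-1.1) − 185·(-1.3)] / -23750 = +0.005621
|∇h| = √(-0.005642² + 0.005621²) = 0.007964
Seepage velocity v = K·i/n = 24.0 × 0.007964 / 0.33 = 0.5792 m/day.
t = 100 / 0.5792 = 172.7 days.

170 days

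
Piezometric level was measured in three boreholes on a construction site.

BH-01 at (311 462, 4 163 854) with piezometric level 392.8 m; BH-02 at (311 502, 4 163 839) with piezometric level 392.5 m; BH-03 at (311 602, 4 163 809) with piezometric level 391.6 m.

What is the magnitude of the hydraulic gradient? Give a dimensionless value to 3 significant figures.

Differences from BH-01: to BH-02 (Δx, Δy, Δh) = (40, -15, -0.3); to BH-03 = (140, -45, -1.2).
Determinant of the coordinate differences = 40·(-45) − 140·(-15) = 300.
∂h/∂x = [(-0.3)·(-45) − (-1.2)·(-15)] / 300 = -0.01500
∂h/∂y = [40·(-1.2) − 140·(-0.3)] / 300 = -0.02000
|∇h| = √(-0.01500² + -0.02000²) = 0.025

0.0250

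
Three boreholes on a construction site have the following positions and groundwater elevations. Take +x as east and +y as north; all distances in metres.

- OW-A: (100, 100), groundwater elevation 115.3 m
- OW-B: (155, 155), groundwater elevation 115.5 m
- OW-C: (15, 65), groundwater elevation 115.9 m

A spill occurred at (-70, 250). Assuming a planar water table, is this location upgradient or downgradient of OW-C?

Taking OW-A as reference: OW-B−OW-A = (55, 55, +0.2); OW-C−OW-A = (-85, -35, +0.6).
Determinant of the coordinate differences = 55·(-35) − (-85)·55 = 2750.
∂h/∂x = [(+0.2)·(-35) − (+0.6)·55] / 2750 = -0.01455
∂h/∂y = [55·(+0.6) − (-85)·(+0.2)] / 2750 = +0.01818
Head at (-70, 250) = 115.3 + (-0.01455)·(-170) + (+0.01818)·(150) = 120.50 m.
That is higher than the 115.9 m at OW-C, so the point is upgradient.

upgradient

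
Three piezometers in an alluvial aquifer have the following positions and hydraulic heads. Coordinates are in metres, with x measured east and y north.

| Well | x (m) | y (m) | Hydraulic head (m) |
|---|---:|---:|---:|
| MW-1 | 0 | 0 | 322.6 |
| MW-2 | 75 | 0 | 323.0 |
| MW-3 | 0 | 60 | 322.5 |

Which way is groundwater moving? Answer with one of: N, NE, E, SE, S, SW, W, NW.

W

∂h/∂x = (323.0 − 322.6) / (75 − 0) = +0.005333
∂h/∂y = (322.5 − 322.6) / (60 − 0) = -0.001667
Flow = −∇h = (-0.005333 east, +0.001667 north), which points west.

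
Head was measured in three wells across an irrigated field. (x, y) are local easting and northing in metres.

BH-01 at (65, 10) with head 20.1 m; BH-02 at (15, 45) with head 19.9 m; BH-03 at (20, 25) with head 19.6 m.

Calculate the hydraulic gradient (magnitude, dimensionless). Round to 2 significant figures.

With h = a·x + b·y + c and BH-01 as origin, the differences give:
  (-50)·a + 35·b = -0.2
  (-45)·a + 15·b = -0.5
Eliminate b (×15 and ×35, subtract): 825·a = 14.50 → a = ∂h/∂x = +0.01758
Back-substitute: b = ∂h/∂y = +0.01939.
|∇h| = √(0.01758² + 0.01939²) = 0.02617

0.026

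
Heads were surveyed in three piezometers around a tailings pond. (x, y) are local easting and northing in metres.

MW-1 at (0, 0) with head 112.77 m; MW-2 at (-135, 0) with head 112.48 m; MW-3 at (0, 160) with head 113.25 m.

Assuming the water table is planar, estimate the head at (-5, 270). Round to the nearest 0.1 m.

∂h/∂x = (112.48 − 112.77) / (-135 − 0) = +0.002148
∂h/∂y = (113.25 − 112.77) / (160 − 0) = +0.003000
h(-5, 270) = 112.77 + (+0.002148)·(-5) + (+0.003000)·(270) = 112.77 -0.011 +0.810 = 113.569 m.

113.6 m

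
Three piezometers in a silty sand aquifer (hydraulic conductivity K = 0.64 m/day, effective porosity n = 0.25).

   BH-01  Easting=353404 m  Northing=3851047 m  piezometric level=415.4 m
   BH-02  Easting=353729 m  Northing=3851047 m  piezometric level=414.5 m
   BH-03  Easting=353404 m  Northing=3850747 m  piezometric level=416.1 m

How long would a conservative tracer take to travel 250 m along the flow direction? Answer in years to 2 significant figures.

∂h/∂x = (414.5 − 415.4) / (353729 − 353404) = -0.002769
∂h/∂y = (416.1 − 415.4) / (3850747 − 3851047) = -0.002333
|∇h| = √(-0.002769² + -0.002333²) = 0.003621
Seepage velocity v = K·i/n = 0.64 × 0.003621 / 0.25 = 0.00927 m/day.
t = 250 / 0.00927 = 2.697e+04 days = 73.8 years.

74 years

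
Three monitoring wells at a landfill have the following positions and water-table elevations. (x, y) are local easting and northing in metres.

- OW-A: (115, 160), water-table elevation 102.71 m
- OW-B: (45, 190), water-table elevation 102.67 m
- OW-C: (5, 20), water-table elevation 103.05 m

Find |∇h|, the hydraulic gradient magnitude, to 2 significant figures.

Taking OW-A as reference: OW-B−OW-A = (-70, 30, -0.04); OW-C−OW-A = (-110, -140, +0.34).
Solve a·Δx + b·Δy = Δh: det = (-70)·(-140) − (-110)·30 = 13100.
∂h/∂x = [(-0.04)·(-140) − (+0.34)·30] / 13100 = -0.0003511
∂h/∂y = [(-70)·(+0.34) − (-110)·(-0.04)] / 13100 = -0.002153
|∇h| = √(-0.0003511² + -0.002153²) = 0.002181

0.0022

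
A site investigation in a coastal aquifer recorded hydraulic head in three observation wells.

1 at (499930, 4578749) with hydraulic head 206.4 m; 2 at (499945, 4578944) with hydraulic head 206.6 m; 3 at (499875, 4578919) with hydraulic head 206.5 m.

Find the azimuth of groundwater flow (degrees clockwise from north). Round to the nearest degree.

229°

Three-point gradient (reference 1): Δ to 2 = (15, 195, +0.2), Δ to 3 = (-55, 170, +0.1).
∂h/∂x = +0.001092, ∂h/∂y = +0.0009416 (det = 13275).
Flow direction (−∇h) has components (-0.001092 E, -0.0009416 N).
Azimuth = atan2(E, N) = atan2(-0.001092, -0.0009416) = 229.2° ≈ 229°.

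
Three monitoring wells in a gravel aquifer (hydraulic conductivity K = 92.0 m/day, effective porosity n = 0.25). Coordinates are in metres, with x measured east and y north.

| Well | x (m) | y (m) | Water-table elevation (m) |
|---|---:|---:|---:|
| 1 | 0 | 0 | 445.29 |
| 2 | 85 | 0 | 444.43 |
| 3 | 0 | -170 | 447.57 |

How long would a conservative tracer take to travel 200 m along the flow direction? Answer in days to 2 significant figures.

32 days

∂h/∂x = (444.43 − 445.29) / (85 − 0) = -0.01012
∂h/∂y = (447.57 − 445.29) / (-170 − 0) = -0.01341
|∇h| = √(-0.01012² + -0.01341²) = 0.0168
Seepage velocity v = K·i/n = 92.0 × 0.0168 / 0.25 = 6.182 m/day.
t = 200 / 6.182 = 32.35 days.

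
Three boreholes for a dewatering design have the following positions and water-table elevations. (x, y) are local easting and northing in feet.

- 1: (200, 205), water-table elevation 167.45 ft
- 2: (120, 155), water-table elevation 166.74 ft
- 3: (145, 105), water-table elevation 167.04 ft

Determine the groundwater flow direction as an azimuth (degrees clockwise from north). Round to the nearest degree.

277°

Differences from 1: to 2 (Δx, Δy, Δh) = (-80, -50, -0.71); to 3 = (-55, -100, -0.41).
Solve a·Δx + b·Δy = Δh: det = (-80)·(-100) − (-55)·(-50) = 5250.
∂h/∂x = [(-0.71)·(-100) − (-0.41)·(-50)] / 5250 = +0.009619
∂h/∂y = [(-80)·(-0.41) − (-55)·(-0.71)] / 5250 = -0.001190
Flow direction (−∇h) has components (-0.009619 E, +0.001190 N).
Azimuth = atan2(E, N) = atan2(-0.009619, +0.001190) = 277.1° ≈ 277°.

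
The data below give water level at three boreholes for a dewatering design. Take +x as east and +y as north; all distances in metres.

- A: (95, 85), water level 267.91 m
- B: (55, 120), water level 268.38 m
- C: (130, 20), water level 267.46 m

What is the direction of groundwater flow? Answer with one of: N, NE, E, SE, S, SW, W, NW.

E

Differences from A: to B (Δx, Δy, Δh) = (-40, 35, +0.47); to C = (35, -65, -0.45).
Determinant of the coordinate differences = (-40)·(-65) − 35·35 = 1375.
∂h/∂x = [(+0.47)·(-65) − (-0.45)·35] / 1375 = -0.01076
∂h/∂y = [(-40)·(-0.45) − 35·(+0.47)] / 1375 = +0.001127
Flow = −∇h = (+0.01076 east, -0.001127 north), which points east.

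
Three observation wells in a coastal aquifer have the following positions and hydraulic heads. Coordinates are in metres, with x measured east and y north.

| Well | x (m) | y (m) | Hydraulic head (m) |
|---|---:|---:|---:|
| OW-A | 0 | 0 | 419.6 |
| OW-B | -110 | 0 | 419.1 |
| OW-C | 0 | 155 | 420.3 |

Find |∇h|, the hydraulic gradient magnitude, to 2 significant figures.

0.0064

∂h/∂x = (419.1 − 419.6) / (-110 − 0) = +0.004545
∂h/∂y = (420.3 − 419.6) / (155 − 0) = +0.004516
|∇h| = √(0.004545² + 0.004516²) = 0.006407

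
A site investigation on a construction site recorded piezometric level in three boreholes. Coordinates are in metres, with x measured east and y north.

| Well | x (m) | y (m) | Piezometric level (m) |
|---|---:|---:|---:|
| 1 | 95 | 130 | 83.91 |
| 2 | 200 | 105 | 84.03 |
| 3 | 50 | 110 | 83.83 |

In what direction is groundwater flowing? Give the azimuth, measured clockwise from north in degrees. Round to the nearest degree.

236°

Taking 1 as reference: 2−1 = (105, -25, +0.12); 3−1 = (-45, -20, -0.08).
Determinant of the coordinate differences = 105·(-20) − (-45)·(-25) = -3225.
∂h/∂x = [(+0.12)·(-20) − (-0.08)·(-25)] / -3225 = +0.001364
∂h/∂y = [105·(-0.08) − (-45)·(+0.12)] / -3225 = +0.0009302
Flow direction (−∇h) has components (-0.001364 E, -0.0009302 N).
Azimuth = atan2(E, N) = atan2(-0.001364, -0.0009302) = 235.7° ≈ 236°.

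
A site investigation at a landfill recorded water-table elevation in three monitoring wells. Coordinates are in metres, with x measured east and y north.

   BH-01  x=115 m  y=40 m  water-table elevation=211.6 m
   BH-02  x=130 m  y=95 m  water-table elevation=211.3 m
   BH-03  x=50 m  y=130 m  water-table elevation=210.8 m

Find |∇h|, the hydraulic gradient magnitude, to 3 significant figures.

0.00727

With h = a·x + b·y + c and BH-01 as origin, the differences give:
  15·a + 55·b = -0.3
  (-65)·a + 90·b = -0.8
Eliminate b (×90 and ×55, subtract): 4925·a = 17.00 → a = ∂h/∂x = +0.003452
Back-substitute: b = ∂h/∂y = -0.006396.
|∇h| = √(0.003452² + -0.006396²) = 0.007268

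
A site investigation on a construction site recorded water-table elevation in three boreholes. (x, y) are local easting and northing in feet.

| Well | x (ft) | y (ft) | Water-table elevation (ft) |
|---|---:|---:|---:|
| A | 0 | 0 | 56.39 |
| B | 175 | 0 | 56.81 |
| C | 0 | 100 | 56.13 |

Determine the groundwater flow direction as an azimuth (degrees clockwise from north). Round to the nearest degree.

317°

∂h/∂x = (56.81 − 56.39) / (175 − 0) = +0.002400
∂h/∂y = (56.13 − 56.39) / (100 − 0) = -0.002600
Flow direction (−∇h) has components (-0.002400 E, +0.002600 N).
Azimuth = atan2(E, N) = atan2(-0.002400, +0.002600) = 317.3° ≈ 317°.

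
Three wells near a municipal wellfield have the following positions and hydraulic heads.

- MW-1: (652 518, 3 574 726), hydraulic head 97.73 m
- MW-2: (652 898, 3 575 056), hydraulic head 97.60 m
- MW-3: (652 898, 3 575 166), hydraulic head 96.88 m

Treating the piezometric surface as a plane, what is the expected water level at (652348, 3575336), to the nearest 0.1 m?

Differences from MW-1: to MW-2 (Δx, Δy, Δh) = (380, 330, -0.13); to MW-3 = (380, 440, -0.85).
Determinant of the coordinate differences = 380·440 − 380·330 = 41800.
∂h/∂x = [(-0.13)·440 − (-0.85)·330] / 41800 = +0.005342
∂h/∂y = [380·(-0.85) − 380·(-0.13)] / 41800 = -0.006545
h(652348, 3575336) = 97.73 + (+0.005342)·(-170) + (-0.006545)·(610) = 97.73 -0.908 -3.993 = 92.829 m.

92.8 m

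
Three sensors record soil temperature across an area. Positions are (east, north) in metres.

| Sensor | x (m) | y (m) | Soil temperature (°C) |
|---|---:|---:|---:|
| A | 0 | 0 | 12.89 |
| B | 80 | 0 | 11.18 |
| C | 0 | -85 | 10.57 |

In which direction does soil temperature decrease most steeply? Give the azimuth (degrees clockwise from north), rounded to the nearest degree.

∂T/∂x = (11.18 − 12.89) / (80 − 0) = -0.02138
∂T/∂y = (10.57 − 12.89) / (-85 − 0) = +0.02729
Steepest decrease is along −∇f: components (+0.02138 E, -0.02729 N).
Azimuth = atan2(+0.02138, -0.02729) = 141.9° ≈ 142°.

142°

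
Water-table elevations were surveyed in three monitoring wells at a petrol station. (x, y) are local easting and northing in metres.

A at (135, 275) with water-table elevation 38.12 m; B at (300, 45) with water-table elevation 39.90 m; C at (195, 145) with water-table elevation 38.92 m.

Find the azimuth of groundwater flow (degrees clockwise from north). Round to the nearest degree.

298°

Taking A as reference: B−A = (165, -230, +1.78); C−A = (60, -130, +0.80).
Solve a·Δx + b·Δy = Δh: det = 165·(-130) − 60·(-230) = -7650.
∂h/∂x = [(+1.78)·(-130) − (+0.80)·(-230)] / -7650 = +0.006196
∂h/∂y = [165·(+0.80) − 60·(+1.78)] / -7650 = -0.003294
Flow direction (−∇h) has components (-0.006196 E, +0.003294 N).
Azimuth = atan2(E, N) = atan2(-0.006196, +0.003294) = 298.0° ≈ 298°.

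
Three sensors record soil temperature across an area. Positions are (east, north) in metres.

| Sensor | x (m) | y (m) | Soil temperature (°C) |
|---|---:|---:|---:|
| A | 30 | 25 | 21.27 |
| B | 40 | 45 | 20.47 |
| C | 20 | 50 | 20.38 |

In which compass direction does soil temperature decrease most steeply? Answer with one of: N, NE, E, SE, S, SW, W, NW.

N

With T = a·x + b·y + c and A as origin, the differences give:
  10·a + 20·b = -0.80
  (-10)·a + 25·b = -0.89
Eliminate b (×25 and ×20, subtract): 450·a = -2.200 → a = ∂T/∂x = -0.004889
Back-substitute: b = ∂T/∂y = -0.03756.
Steepest decrease is along −∇f = (+0.004889 E, +0.03756 N) → north.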